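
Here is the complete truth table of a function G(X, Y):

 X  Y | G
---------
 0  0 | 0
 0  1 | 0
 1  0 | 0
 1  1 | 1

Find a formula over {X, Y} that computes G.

G(X, Y) = X and Y

The output is 1 only when every input is 1 — the AND of all inputs.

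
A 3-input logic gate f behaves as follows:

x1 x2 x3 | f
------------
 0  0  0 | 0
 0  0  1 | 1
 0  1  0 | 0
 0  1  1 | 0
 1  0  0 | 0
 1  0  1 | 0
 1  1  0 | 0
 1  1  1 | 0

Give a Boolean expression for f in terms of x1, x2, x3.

f(x1, x2, x3) = (¬x1 ∧ ¬x2) ∧ x3

Only row (0,0,1) gives 1. That row's minterm ¬x1·¬x2·x3 is f directly.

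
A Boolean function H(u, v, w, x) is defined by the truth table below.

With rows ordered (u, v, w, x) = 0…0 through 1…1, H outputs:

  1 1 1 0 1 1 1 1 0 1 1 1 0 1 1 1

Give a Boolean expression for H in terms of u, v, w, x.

The 0-rows are (0,0,1,1), (1,0,0,0), (1,1,0,0). Take each as a conjunction (¬u·¬v·w·x, u·¬v·¬w·¬x, u·v·¬w·¬x), form their disjunction, and complement — that gives a formula that is 1 everywhere H is.

H(u, v, w, x) = ~(((((~u & ~v) & w) & x) | (((u & ~v) & ~w) & ~x)) | (((u & v) & ~w) & ~x))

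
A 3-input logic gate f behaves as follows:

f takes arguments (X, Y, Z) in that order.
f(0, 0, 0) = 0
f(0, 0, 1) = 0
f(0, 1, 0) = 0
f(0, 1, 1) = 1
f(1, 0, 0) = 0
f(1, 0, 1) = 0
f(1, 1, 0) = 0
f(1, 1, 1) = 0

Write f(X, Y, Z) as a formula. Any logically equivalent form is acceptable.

f(X, Y, Z) = (¬X ∧ Y) ∧ Z

f is 1 on exactly one input, (0,1,1), whose minterm is ¬X·Y·Z. So f is just that conjunction.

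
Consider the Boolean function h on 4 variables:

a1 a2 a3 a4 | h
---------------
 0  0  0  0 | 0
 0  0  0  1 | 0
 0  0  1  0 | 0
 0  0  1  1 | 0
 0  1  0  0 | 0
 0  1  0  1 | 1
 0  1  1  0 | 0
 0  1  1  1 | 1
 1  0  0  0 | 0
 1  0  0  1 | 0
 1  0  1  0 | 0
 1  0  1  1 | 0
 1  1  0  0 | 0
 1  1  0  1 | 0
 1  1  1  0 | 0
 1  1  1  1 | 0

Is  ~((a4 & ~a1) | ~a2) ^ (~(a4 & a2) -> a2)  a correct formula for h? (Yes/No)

Yes

Check the formula against h row by row:
  a1=0, a2=0, a3=0, a4=0: formula gives 0, h = 0 ✓
  a1=0, a2=0, a3=0, a4=1: formula gives 0, h = 0 ✓
  a1=0, a2=0, a3=1, a4=0: formula gives 0, h = 0 ✓
  a1=0, a2=0, a3=1, a4=1: formula gives 0, h = 0 ✓
  …and likewise for the remaining 12 rows.
All 16 rows match — the expression computes h exactly.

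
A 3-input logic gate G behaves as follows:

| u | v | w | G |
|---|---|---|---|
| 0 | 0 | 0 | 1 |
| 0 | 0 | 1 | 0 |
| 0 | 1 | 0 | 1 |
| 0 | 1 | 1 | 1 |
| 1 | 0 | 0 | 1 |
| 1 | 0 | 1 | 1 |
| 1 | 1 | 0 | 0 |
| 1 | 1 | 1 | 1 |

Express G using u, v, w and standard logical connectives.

G(u, v, w) = ¬(((¬u ∧ ¬v) ∧ w) ∨ ((u ∧ v) ∧ ¬w))

The 0-rows are (0,0,1), (1,1,0). Take each as a conjunction (¬u·¬v·w, u·v·¬w), form their disjunction, and complement — that gives a formula that is 1 everywhere G is.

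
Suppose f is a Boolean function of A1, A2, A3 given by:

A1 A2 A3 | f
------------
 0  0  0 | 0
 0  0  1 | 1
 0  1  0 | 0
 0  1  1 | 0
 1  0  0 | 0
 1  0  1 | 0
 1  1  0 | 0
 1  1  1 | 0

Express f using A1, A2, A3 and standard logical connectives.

Only row (0,0,1) gives 1. That row's minterm ¬A1·¬A2·A3 is f directly.

f(A1, A2, A3) = (¬A1 ∧ ¬A2) ∧ A3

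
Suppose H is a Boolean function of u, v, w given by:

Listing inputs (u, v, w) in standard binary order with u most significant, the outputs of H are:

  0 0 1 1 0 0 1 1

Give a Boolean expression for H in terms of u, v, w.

H(u, v, w) = ((((not u and v) and not w) or ((not u and v) and w)) or ((u and v) and not w)) or ((u and v) and w)

H=1 on 4 inputs: (0,1,0), (0,1,1), (1,1,0), (1,1,1). Reading each as a conjunction of literals (¬u·v·¬w, ¬u·v·w, u·v·¬w, u·v·w) and taking the OR gives the canonical DNF.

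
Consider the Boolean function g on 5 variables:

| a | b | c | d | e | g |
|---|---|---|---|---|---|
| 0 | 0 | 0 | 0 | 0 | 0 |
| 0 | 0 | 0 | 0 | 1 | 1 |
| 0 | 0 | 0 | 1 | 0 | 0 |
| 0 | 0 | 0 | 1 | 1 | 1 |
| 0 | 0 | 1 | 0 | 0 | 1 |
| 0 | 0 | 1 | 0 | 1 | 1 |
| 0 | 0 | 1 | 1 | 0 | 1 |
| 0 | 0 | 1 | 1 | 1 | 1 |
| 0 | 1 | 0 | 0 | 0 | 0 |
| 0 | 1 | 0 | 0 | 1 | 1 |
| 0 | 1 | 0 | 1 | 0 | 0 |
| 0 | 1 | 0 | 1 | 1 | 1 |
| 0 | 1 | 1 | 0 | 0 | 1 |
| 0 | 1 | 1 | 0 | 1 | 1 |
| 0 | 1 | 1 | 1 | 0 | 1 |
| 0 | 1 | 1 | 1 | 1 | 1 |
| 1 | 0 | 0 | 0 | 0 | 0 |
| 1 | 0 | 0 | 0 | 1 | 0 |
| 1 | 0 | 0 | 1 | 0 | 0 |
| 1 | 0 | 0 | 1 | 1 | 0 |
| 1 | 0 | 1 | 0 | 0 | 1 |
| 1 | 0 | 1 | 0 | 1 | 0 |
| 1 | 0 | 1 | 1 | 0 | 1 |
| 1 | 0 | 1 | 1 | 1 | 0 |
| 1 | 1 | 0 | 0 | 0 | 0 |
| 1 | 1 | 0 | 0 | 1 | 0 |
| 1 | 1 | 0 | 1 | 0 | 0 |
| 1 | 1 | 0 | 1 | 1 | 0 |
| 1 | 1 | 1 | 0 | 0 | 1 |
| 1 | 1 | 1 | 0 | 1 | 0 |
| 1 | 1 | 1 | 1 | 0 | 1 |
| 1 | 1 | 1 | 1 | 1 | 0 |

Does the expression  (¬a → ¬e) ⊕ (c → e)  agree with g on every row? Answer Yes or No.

Yes

Evaluate (¬a → ¬e) ⊕ (c → e) on each row and compare to g:
  a=0, b=0, c=0, d=0, e=0: formula gives 0, g = 0 ✓
  a=0, b=0, c=0, d=0, e=1: formula gives 1, g = 1 ✓
  a=0, b=0, c=0, d=1, e=0: formula gives 0, g = 0 ✓
  a=0, b=0, c=0, d=1, e=1: formula gives 1, g = 1 ✓
  …and likewise for the remaining 28 rows.
Every row agrees, so the formula is equivalent.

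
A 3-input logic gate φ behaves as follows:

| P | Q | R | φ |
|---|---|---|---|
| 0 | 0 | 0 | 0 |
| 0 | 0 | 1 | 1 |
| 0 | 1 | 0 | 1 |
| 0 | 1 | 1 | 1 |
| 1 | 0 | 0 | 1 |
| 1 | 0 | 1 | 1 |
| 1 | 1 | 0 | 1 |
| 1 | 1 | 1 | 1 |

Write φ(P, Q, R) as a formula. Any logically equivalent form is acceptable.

φ(P, Q, R) = (P ∨ Q) ∨ R

The output is 1 whenever at least one input is 1 — the OR of all inputs.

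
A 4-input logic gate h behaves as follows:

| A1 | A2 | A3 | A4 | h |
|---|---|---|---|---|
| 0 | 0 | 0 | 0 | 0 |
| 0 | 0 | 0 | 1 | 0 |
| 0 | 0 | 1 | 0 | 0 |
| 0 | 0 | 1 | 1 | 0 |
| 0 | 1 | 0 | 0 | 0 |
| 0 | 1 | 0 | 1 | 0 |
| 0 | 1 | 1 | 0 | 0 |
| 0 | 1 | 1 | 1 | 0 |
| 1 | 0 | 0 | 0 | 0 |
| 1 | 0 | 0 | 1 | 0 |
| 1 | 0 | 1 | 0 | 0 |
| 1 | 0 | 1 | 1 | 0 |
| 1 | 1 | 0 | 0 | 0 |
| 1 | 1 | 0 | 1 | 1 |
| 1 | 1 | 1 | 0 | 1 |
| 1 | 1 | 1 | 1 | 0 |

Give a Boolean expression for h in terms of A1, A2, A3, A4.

h(A1, A2, A3, A4) = (((A1 ∧ A2) ∧ ¬A3) ∧ A4) ∨ (((A1 ∧ A2) ∧ A3) ∧ ¬A4)

Collect the rows where h=1 — (1,1,0,1), (1,1,1,0) — and write one minterm per row: A1·A2·¬A3·A4, A1·A2·A3·¬A4. Their union (logical OR) reproduces the table exactly.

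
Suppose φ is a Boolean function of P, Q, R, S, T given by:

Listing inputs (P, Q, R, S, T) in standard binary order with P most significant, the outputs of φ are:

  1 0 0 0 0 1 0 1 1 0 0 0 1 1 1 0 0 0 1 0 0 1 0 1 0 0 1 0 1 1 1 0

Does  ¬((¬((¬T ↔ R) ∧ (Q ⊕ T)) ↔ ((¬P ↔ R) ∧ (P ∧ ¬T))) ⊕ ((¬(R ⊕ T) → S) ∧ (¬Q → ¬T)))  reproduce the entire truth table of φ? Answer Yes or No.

Evaluate ¬((¬((¬T ↔ R) ∧ (Q ⊕ T)) ↔ ((¬P ↔ R) ∧ (P ∧ ¬T))) ⊕ ((¬(R ⊕ T) → S) ∧ (¬Q → ¬T))) on each row and compare to φ:
  P=0, Q=0, R=0, S=0, T=0: formula gives 1, φ = 1 ✓
  P=0, Q=0, R=0, S=0, T=1: formula gives 0, φ = 0 ✓
  P=0, Q=0, R=0, S=1, T=0: formula gives 0, φ = 0 ✓
  P=0, Q=0, R=0, S=1, T=1: formula gives 0, φ = 0 ✓
  … (the remaining 28 rows also agree.)
All 32 rows match — the expression computes φ exactly.

Yes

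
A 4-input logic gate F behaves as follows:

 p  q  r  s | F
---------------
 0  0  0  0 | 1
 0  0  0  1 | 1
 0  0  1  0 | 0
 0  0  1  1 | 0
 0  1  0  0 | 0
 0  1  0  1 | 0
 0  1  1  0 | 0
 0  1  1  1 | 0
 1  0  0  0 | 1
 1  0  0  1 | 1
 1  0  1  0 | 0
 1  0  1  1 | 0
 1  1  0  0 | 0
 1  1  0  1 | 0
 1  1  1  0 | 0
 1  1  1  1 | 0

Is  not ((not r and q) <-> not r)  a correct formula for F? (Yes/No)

Check the formula against F row by row:
  p=0, q=0, r=0, s=0: formula gives 1, F = 1 ✓
  p=0, q=0, r=0, s=1: formula gives 1, F = 1 ✓
  p=0, q=0, r=1, s=0: formula gives 0, F = 0 ✓
  p=0, q=0, r=1, s=1: formula gives 0, F = 0 ✓
  …and likewise for the remaining 12 rows.
All 16 rows match — the expression computes F exactly.

Yes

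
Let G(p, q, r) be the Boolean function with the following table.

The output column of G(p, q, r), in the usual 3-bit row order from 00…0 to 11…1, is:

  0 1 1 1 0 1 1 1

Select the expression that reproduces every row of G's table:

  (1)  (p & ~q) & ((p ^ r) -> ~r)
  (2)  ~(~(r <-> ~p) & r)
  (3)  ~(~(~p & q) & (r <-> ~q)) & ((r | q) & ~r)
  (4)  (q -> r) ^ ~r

(1) disagrees with G on (0,0,1) (formula → 0, table → 1); rule it out.
(2) disagrees with G on (0,0,0) (formula → 1, table → 0); rule it out.
(3) disagrees with G on (0,0,1) (formula → 0, table → 1); rule it out.
That leaves (4). Evaluating it on every row reproduces the table of G exactly.

4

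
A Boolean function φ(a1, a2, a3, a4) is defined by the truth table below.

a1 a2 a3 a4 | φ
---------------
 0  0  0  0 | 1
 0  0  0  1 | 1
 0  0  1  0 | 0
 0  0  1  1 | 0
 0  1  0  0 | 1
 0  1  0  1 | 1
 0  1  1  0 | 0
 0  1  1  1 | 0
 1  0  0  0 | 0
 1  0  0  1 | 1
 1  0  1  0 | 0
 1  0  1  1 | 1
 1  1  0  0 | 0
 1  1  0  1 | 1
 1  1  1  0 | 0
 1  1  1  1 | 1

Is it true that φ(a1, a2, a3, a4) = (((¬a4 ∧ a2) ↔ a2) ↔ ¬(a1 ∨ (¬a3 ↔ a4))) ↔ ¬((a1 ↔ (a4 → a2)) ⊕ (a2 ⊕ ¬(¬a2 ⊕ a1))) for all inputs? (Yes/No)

Check the formula against φ row by row:
  a1=0, a2=0, a3=0, a4=0: formula gives 1, φ = 1 ✓
  a1=0, a2=0, a3=0, a4=1: formula gives 1, φ = 1 ✓
  a1=0, a2=0, a3=1, a4=0: formula gives 0, φ = 0 ✓
  a1=0, a2=0, a3=1, a4=1: formula gives 0, φ = 0 ✓
  …and likewise for the remaining 12 rows.
All 16 rows match — the expression computes φ exactly.

Yes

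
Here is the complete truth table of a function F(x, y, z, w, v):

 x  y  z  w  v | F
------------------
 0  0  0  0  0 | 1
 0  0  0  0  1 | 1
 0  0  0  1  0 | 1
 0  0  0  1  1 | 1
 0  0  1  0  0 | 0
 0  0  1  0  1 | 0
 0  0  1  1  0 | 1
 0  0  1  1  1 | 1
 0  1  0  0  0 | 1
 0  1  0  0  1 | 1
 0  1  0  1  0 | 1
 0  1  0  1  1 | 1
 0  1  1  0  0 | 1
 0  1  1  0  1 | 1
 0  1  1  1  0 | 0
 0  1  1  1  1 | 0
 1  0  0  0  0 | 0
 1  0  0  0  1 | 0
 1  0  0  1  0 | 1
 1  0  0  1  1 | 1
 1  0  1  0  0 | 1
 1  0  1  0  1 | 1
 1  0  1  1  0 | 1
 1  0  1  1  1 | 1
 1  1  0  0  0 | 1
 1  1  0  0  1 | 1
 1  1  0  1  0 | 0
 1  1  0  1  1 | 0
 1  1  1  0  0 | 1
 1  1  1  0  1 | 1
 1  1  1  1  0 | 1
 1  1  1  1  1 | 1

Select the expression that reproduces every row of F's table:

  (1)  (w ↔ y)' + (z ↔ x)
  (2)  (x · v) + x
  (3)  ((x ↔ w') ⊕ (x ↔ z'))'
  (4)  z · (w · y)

(2): at (0,0,0,0,0) it gives 0, but F = 1 — eliminated.
(3): at (0,0,0,1,0) it gives 0, but F = 1 — eliminated.
(4): at (0,0,0,0,0) it gives 0, but F = 1 — eliminated.
(1) is the remaining candidate, and it agrees with F on all 32 inputs.

1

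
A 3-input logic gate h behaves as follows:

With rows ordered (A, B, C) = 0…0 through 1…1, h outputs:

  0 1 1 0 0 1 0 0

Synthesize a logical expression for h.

h(A, B, C) = (((~A & ~B) & C) | ((~A & B) & ~C)) | ((A & ~B) & C)

The 1-rows are (0,0,1), (0,1,0), (1,0,1). Each contributes one minterm — ¬A·¬B·C; ¬A·B·¬C; A·¬B·C — and their disjunction is a sum-of-products form of h.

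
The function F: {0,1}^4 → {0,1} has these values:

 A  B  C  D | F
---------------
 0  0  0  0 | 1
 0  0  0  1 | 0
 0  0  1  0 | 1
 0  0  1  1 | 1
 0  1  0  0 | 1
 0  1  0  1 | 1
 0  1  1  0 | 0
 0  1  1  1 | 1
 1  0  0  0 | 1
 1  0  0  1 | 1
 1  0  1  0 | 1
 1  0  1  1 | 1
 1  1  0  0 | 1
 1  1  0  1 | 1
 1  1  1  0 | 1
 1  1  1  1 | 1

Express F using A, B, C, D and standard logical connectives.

F(A, B, C, D) = NOT ((((NOT A AND NOT B) AND NOT C) AND D) OR (((NOT A AND B) AND C) AND NOT D))

F is 0 on only 2 rows — (0,0,0,1), (0,1,1,0). Writing each as a minterm (¬A·¬B·¬C·D, ¬A·B·C·¬D) and OR-ing them characterizes exactly where F=0, so F is the negation of that disjunction.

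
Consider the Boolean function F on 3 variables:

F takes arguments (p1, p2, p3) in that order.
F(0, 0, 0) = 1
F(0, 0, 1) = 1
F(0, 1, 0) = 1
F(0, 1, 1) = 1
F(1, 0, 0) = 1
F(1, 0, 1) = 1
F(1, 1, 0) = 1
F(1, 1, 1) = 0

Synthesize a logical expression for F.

F(p1, p2, p3) = NOT ((p1 AND p2) AND p3)

The output is 0 only when every input is 1 — NAND of all inputs.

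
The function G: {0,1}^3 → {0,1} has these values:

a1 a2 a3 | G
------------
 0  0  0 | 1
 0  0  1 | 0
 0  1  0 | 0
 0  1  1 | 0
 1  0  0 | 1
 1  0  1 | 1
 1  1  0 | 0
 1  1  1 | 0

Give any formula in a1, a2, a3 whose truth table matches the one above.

G(a1, a2, a3) = (((a1' · a2') · a3') + ((a1 · a2') · a3')) + ((a1 · a2') · a3)

The 1-rows are (0,0,0), (1,0,0), (1,0,1). Each contributes one minterm — ¬a1·¬a2·¬a3; a1·¬a2·¬a3; a1·¬a2·a3 — and their disjunction is a sum-of-products form of G.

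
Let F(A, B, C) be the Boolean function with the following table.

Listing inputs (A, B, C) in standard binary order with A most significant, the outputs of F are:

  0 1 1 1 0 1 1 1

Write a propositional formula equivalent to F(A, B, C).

F(A, B, C) = not (((not A and not B) and not C) or ((A and not B) and not C))

There are just 2 zero rows: (0,0,0), (1,0,0). Their minterms are ¬A·¬B·¬C, A·¬B·¬C; the OR of those covers precisely the 0-outputs, and negating it yields F.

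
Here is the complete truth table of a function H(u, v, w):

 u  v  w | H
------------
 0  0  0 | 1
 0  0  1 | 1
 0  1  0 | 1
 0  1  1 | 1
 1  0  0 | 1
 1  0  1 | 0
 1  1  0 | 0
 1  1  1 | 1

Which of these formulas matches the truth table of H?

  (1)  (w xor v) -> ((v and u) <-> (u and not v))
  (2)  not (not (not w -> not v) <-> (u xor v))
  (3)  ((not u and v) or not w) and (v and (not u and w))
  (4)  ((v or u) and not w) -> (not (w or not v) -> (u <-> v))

(2): at (0,0,0) it gives 0, but H = 1 — eliminated.
(3): at (0,0,0) it gives 0, but H = 1 — eliminated.
(4): at (0,1,0) it gives 0, but H = 1 — eliminated.
That leaves (1). Evaluating it on every row reproduces the table of H exactly.

1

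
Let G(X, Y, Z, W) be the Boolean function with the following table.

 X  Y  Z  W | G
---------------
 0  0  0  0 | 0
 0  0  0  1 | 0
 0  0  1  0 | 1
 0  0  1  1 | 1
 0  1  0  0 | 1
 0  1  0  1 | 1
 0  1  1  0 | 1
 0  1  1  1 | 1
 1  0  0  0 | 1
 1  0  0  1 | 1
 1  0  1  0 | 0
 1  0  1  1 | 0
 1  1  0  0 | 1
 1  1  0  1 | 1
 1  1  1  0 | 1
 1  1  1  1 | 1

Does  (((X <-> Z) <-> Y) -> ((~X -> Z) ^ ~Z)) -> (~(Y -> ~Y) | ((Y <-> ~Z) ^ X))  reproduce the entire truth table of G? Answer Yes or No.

Test each input against both G and the formula:
  X=0, Y=0, Z=0, W=0: formula gives 0, G = 0 ✓
  X=0, Y=0, Z=0, W=1: formula gives 0, G = 0 ✓
  X=0, Y=0, Z=1, W=0: formula gives 1, G = 1 ✓
  X=0, Y=0, Z=1, W=1: formula gives 1, G = 1 ✓
  …and likewise for the remaining 12 rows.
No disagreement on any input; they are logically equivalent.

Yes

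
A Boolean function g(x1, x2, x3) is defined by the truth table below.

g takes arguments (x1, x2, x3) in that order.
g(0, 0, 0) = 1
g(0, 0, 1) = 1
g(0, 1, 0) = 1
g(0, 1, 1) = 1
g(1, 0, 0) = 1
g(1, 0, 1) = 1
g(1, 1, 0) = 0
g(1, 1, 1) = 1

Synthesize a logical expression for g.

g(x1, x2, x3) = NOT ((x1 AND x2) AND NOT x3)

Only row (1,1,0) gives 0. So g is 1 everywhere except there — the complement of the minterm x1·x2·¬x3.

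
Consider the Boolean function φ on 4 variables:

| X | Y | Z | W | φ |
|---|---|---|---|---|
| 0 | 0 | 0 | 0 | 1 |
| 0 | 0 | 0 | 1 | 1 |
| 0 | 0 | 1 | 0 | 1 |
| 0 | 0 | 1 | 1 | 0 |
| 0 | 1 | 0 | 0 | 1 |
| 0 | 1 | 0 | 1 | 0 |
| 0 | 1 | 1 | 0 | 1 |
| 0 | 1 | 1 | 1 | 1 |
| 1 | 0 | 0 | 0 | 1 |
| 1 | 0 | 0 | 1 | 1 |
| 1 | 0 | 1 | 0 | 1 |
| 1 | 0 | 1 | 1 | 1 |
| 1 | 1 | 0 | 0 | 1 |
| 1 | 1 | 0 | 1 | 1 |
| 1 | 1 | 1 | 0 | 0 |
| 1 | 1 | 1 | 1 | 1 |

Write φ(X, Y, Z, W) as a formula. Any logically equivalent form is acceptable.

φ(X, Y, Z, W) = ~(((((~X & ~Y) & Z) & W) | (((~X & Y) & ~Z) & W)) | (((X & Y) & Z) & ~W))

φ is 0 on only 3 rows — (0,0,1,1), (0,1,0,1), (1,1,1,0). Writing each as a minterm (¬X·¬Y·Z·W, ¬X·Y·¬Z·W, X·Y·Z·¬W) and OR-ing them characterizes exactly where φ=0, so φ is the negation of that disjunction.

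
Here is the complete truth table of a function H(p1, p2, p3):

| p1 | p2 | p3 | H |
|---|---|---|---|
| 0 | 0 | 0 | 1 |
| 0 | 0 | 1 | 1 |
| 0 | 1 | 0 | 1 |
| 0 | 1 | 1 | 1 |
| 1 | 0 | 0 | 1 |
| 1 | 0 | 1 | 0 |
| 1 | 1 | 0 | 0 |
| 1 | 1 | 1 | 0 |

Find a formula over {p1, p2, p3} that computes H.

H is 0 on only 3 rows — (1,0,1), (1,1,0), (1,1,1). Writing each as a minterm (p1·¬p2·p3, p1·p2·¬p3, p1·p2·p3) and OR-ing them characterizes exactly where H=0, so H is the negation of that disjunction.

H(p1, p2, p3) = ~((((p1 & ~p2) & p3) | ((p1 & p2) & ~p3)) | ((p1 & p2) & p3))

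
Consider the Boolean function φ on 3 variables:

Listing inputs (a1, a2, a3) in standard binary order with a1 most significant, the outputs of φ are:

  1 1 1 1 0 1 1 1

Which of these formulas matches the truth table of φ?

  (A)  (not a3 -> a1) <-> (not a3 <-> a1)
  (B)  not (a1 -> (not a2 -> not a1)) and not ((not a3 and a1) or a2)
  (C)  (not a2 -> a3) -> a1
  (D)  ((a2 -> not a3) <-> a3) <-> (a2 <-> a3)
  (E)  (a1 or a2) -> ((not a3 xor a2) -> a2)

(A): at (1,0,0) it gives 1, but φ = 0 — eliminated.
(B): at (0,0,0) it gives 0, but φ = 1 — eliminated.
(C): at (0,0,1) it gives 0, but φ = 1 — eliminated.
(D): at (0,0,0) it gives 0, but φ = 1 — eliminated.
Only (E) survives; checking it on all 8 rows confirms it matches φ.

E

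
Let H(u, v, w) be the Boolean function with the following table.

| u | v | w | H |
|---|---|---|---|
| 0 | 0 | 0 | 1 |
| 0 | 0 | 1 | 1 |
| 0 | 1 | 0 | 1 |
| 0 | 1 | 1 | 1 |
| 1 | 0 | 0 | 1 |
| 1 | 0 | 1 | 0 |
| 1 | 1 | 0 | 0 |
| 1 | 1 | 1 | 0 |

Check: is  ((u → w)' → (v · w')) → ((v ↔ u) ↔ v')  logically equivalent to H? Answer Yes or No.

Yes

Test each input against both H and the formula:
  u=0, v=0, w=0: formula gives 1, H = 1 ✓
  u=0, v=0, w=1: formula gives 1, H = 1 ✓
  u=0, v=1, w=0: formula gives 1, H = 1 ✓
  u=0, v=1, w=1: formula gives 1, H = 1 ✓
  u=1, v=0, w=0: formula gives 1, H = 1 ✓
  … (the remaining 3 rows also agree.)
No disagreement on any input; they are logically equivalent.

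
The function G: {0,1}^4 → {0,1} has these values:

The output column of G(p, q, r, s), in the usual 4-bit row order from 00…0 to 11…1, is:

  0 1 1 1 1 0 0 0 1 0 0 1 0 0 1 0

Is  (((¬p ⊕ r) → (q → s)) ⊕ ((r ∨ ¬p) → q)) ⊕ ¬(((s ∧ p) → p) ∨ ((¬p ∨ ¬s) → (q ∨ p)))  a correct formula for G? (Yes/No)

No

Check the formula against G row by row:
  p=0, q=0, r=0, s=0: formula gives 1, but G = 0 ✗
Since they disagree at (0,0,0,0), the expression is not a correct formula for G.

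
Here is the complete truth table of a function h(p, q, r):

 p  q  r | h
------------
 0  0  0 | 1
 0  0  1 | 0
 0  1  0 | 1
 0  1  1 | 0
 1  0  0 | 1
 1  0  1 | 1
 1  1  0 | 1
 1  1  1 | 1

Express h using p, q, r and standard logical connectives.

h is 0 on only 2 rows — (0,0,1), (0,1,1). Writing each as a minterm (¬p·¬q·r, ¬p·q·r) and OR-ing them characterizes exactly where h=0, so h is the negation of that disjunction.

h(p, q, r) = ¬(((¬p ∧ ¬q) ∧ r) ∨ ((¬p ∧ q) ∧ r))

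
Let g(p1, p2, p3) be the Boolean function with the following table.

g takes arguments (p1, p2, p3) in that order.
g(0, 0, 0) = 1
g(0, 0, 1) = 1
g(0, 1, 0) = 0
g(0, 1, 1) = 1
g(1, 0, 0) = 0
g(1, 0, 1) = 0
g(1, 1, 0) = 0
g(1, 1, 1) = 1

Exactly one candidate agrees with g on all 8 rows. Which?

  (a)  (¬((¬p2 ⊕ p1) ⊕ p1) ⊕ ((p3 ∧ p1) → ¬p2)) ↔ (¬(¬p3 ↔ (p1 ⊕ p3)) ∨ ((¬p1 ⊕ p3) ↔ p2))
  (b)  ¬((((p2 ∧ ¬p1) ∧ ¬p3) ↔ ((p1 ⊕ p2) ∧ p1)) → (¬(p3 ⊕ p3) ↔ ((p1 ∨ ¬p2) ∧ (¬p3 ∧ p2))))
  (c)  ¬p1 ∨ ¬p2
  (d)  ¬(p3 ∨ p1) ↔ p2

(a) disagrees with g on (0,1,1) (formula → 0, table → 1); rule it out.
(c) disagrees with g on (0,1,0) (formula → 1, table → 0); rule it out.
(d) disagrees with g on (0,0,0) (formula → 0, table → 1); rule it out.
(b) is the remaining candidate, and it agrees with g on all 8 inputs.

b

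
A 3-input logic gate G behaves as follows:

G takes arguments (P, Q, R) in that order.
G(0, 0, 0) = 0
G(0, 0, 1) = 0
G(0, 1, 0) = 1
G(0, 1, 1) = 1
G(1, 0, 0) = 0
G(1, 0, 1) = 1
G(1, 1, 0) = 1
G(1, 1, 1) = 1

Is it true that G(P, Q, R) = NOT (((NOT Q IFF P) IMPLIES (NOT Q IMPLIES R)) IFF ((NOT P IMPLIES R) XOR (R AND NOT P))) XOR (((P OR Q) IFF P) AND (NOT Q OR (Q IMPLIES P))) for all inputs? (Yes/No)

Yes

Check the formula against G row by row:
  P=0, Q=0, R=0: formula gives 0, G = 0 ✓
  P=0, Q=0, R=1: formula gives 0, G = 0 ✓
  P=0, Q=1, R=0: formula gives 1, G = 1 ✓
  P=0, Q=1, R=1: formula gives 1, G = 1 ✓
  P=1, Q=0, R=0: formula gives 0, G = 0 ✓
  … (the remaining 3 rows also agree.)
No disagreement on any input; they are logically equivalent.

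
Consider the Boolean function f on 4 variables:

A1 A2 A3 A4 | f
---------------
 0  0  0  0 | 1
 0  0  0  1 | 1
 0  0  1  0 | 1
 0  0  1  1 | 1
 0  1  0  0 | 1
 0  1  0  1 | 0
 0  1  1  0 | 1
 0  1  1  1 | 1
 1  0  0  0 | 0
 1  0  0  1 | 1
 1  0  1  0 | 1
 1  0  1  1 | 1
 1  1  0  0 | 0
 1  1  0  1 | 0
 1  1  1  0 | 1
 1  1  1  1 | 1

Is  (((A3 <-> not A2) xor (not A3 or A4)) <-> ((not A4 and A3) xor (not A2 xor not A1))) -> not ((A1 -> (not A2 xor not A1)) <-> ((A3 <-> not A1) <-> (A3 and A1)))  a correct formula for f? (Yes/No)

Evaluate (((A3 <-> not A2) xor (not A3 or A4)) <-> ((not A4 and A3) xor (not A2 xor not A1))) -> not ((A1 -> (not A2 xor not A1)) <-> ((A3 <-> not A1) <-> (A3 and A1))) on each row and compare to f:
  A1=0, A2=0, A3=0, A4=0: formula gives 1, f = 1 ✓
  A1=0, A2=0, A3=0, A4=1: formula gives 1, f = 1 ✓
  A1=0, A2=0, A3=1, A4=0: formula gives 1, f = 1 ✓
  A1=0, A2=0, A3=1, A4=1: formula gives 1, f = 1 ✓
  …
  A1=0, A2=1, A3=0, A4=1: formula gives 1, but f = 0 ✗
Row (0,1,0,1) is a counterexample, so the formula is not equivalent to f.

No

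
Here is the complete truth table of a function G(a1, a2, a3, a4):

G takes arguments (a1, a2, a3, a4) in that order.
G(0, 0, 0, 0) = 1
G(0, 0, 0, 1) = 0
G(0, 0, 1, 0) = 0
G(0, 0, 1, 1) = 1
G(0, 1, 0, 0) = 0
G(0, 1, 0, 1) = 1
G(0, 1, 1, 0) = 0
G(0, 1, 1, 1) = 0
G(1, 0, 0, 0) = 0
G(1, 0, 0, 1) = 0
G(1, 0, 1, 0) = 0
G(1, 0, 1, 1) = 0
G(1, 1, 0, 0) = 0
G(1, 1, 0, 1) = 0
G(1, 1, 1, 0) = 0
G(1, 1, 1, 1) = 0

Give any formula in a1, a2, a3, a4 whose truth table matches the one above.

G(a1, a2, a3, a4) = ((((~a1 & ~a2) & ~a3) & ~a4) | (((~a1 & ~a2) & a3) & a4)) | (((~a1 & a2) & ~a3) & a4)

Collect the rows where G=1 — (0,0,0,0), (0,0,1,1), (0,1,0,1) — and write one minterm per row: ¬a1·¬a2·¬a3·¬a4, ¬a1·¬a2·a3·a4, ¬a1·a2·¬a3·a4. Their union (logical OR) reproduces the table exactly.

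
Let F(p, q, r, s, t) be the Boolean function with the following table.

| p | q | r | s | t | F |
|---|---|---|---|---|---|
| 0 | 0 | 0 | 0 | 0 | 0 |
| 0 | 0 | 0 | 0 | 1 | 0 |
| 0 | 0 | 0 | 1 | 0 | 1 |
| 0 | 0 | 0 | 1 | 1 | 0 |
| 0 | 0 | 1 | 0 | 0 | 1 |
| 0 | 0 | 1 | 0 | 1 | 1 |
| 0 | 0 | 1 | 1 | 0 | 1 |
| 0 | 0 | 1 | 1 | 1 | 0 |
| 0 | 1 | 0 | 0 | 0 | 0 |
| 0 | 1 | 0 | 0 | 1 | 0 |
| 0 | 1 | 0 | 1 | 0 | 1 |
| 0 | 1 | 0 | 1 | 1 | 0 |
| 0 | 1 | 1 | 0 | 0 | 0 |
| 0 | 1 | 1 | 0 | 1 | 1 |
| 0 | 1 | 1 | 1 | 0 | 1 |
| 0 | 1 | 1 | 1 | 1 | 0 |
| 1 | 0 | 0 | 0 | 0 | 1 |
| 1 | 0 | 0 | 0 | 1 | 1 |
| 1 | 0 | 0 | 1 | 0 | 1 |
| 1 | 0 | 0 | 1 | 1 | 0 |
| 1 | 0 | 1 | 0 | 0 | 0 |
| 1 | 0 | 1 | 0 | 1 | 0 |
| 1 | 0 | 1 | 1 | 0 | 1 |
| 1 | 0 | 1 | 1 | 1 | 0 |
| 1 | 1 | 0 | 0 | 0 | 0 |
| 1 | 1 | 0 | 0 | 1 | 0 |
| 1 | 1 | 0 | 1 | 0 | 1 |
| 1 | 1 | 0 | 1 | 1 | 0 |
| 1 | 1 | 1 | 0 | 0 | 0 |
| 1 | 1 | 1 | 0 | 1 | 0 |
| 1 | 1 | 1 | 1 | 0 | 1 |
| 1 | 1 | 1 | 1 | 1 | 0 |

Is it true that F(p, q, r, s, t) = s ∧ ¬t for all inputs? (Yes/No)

Test each input against both F and the formula:
  p=0, q=0, r=0, s=0, t=0: formula gives 0, F = 0 ✓
  p=0, q=0, r=0, s=0, t=1: formula gives 0, F = 0 ✓
  p=0, q=0, r=0, s=1, t=0: formula gives 1, F = 1 ✓
  p=0, q=0, r=0, s=1, t=1: formula gives 0, F = 0 ✓
  p=0, q=0, r=1, s=0, t=0: formula gives 0, but F = 1 ✗
Since they disagree at (0,0,1,0,0), the expression is not a correct formula for F.

No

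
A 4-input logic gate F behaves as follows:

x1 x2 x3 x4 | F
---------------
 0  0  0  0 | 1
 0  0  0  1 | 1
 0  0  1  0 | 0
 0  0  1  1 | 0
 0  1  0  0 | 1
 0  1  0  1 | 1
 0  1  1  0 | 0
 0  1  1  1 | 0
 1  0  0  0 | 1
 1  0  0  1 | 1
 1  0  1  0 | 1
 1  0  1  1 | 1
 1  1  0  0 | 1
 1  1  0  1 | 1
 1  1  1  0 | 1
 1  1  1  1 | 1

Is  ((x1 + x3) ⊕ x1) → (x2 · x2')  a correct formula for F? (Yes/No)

Yes

Evaluate ((x1 + x3) ⊕ x1) → (x2 · x2') on each row and compare to F:
  x1=0, x2=0, x3=0, x4=0: formula gives 1, F = 1 ✓
  x1=0, x2=0, x3=0, x4=1: formula gives 1, F = 1 ✓
  x1=0, x2=0, x3=1, x4=0: formula gives 0, F = 0 ✓
  x1=0, x2=0, x3=1, x4=1: formula gives 0, F = 0 ✓
  … (the remaining 12 rows also agree.)
All 16 rows match — the expression computes F exactly.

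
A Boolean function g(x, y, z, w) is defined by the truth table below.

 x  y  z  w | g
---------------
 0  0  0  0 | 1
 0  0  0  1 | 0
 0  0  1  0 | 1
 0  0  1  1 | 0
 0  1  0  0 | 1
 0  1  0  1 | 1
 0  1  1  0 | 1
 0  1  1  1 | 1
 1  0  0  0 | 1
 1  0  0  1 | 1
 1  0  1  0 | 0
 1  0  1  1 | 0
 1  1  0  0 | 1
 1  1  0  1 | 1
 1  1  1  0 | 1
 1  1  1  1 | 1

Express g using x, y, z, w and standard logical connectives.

There are just 4 zero rows: (0,0,0,1), (0,0,1,1), (1,0,1,0), (1,0,1,1). Their minterms are ¬x·¬y·¬z·w, ¬x·¬y·z·w, x·¬y·z·¬w, x·¬y·z·w; the OR of those covers precisely the 0-outputs, and negating it yields g.

g(x, y, z, w) = ¬((((((¬x ∧ ¬y) ∧ ¬z) ∧ w) ∨ (((¬x ∧ ¬y) ∧ z) ∧ w)) ∨ (((x ∧ ¬y) ∧ z) ∧ ¬w)) ∨ (((x ∧ ¬y) ∧ z) ∧ w))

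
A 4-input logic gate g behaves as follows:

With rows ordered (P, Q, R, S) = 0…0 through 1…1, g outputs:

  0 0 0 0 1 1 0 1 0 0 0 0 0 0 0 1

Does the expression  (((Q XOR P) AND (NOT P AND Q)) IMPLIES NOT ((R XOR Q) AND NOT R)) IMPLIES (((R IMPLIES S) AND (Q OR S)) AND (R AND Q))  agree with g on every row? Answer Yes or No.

Evaluate (((Q XOR P) AND (NOT P AND Q)) IMPLIES NOT ((R XOR Q) AND NOT R)) IMPLIES (((R IMPLIES S) AND (Q OR S)) AND (R AND Q)) on each row and compare to g:
  P=0, Q=0, R=0, S=0: formula gives 0, g = 0 ✓
  P=0, Q=0, R=0, S=1: formula gives 0, g = 0 ✓
  P=0, Q=0, R=1, S=0: formula gives 0, g = 0 ✓
  P=0, Q=0, R=1, S=1: formula gives 0, g = 0 ✓
  …and likewise for the remaining 12 rows.
No disagreement on any input; they are logically equivalent.

Yes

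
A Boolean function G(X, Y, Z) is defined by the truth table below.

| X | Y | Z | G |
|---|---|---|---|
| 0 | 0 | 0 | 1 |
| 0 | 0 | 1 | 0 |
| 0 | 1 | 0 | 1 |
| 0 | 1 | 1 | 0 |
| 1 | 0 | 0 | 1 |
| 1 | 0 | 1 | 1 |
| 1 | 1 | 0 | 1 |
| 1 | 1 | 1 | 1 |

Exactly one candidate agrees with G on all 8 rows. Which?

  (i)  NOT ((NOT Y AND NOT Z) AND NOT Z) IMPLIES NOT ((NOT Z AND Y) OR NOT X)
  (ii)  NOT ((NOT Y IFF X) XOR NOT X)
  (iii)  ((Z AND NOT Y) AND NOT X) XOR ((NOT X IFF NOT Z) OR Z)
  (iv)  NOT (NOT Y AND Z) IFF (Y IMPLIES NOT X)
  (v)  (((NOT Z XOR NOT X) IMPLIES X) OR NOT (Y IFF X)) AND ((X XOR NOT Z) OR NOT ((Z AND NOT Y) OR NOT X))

v

(i): at (0,1,0) it gives 0, but G = 1 — eliminated.
(ii): at (0,0,0) it gives 0, but G = 1 — eliminated.
(iii): at (0,1,1) it gives 1, but G = 0 — eliminated.
(iv): at (0,1,1) it gives 1, but G = 0 — eliminated.
That leaves (v). Evaluating it on every row reproduces the table of G exactly.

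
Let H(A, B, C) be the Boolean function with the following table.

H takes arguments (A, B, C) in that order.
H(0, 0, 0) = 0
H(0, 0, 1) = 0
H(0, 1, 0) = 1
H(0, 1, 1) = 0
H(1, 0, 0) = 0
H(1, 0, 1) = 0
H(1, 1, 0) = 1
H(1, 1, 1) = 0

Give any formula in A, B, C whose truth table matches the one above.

H=1 on 2 inputs: (0,1,0), (1,1,0). Reading each as a conjunction of literals (¬A·B·¬C, A·B·¬C) and taking the OR gives the canonical DNF.

H(A, B, C) = ((~A & B) & ~C) | ((A & B) & ~C)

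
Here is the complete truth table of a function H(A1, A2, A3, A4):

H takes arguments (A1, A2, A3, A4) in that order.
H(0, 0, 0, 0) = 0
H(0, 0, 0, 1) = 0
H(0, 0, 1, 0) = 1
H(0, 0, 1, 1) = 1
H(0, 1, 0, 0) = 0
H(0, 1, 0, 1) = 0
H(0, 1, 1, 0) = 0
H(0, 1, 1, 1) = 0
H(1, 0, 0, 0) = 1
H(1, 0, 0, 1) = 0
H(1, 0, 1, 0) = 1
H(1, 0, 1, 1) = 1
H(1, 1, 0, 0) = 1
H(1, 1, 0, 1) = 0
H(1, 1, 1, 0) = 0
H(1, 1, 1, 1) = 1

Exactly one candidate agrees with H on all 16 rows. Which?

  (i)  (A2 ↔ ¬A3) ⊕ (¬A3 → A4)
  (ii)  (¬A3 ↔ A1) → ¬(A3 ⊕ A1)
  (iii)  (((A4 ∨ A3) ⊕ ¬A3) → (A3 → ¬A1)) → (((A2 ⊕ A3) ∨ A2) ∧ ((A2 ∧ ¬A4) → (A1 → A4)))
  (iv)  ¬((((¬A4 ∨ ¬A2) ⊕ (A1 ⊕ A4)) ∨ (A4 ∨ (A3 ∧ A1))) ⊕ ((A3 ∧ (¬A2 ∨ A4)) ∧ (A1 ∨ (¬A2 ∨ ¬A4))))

iv

(i) disagrees with H on (0,0,0,1) (formula → 1, table → 0); rule it out.
(ii) disagrees with H on (0,0,0,0) (formula → 1, table → 0); rule it out.
(iii) disagrees with H on (0,1,0,0) (formula → 1, table → 0); rule it out.
That leaves (iv). Evaluating it on every row reproduces the table of H exactly.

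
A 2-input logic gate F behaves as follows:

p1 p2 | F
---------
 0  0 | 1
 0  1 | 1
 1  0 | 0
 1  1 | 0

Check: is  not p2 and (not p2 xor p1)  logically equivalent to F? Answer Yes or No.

No

Test each input against both F and the formula:
  p1=0, p2=0: formula gives 1, F = 1 ✓
  p1=0, p2=1: formula gives 0, but F = 1 ✗
Row (0,1) is a counterexample, so the formula is not equivalent to F.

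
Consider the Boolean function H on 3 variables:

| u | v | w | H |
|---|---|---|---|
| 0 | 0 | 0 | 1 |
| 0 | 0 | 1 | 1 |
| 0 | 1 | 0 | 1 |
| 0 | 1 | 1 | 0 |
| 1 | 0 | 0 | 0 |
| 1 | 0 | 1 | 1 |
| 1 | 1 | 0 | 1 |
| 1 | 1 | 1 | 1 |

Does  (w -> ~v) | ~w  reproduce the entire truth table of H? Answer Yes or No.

No

Evaluate (w -> ~v) | ~w on each row and compare to H:
  u=0, v=0, w=0: formula gives 1, H = 1 ✓
  u=0, v=0, w=1: formula gives 1, H = 1 ✓
  u=0, v=1, w=0: formula gives 1, H = 1 ✓
  u=0, v=1, w=1: formula gives 0, H = 0 ✓
  u=1, v=0, w=0: formula gives 1, but H = 0 ✗
Since they disagree at (1,0,0), the expression is not a correct formula for H.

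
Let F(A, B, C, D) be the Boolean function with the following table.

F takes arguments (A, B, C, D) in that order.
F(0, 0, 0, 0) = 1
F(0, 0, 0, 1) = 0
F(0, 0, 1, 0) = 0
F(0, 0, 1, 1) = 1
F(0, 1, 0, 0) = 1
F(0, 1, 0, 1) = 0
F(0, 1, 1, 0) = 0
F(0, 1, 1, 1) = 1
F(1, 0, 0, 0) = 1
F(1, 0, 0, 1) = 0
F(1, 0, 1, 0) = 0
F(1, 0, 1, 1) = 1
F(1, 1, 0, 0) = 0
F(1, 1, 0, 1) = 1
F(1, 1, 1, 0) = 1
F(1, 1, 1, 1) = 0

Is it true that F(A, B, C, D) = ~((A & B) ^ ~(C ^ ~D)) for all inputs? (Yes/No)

Yes

Check the formula against F row by row:
  A=0, B=0, C=0, D=0: formula gives 1, F = 1 ✓
  A=0, B=0, C=0, D=1: formula gives 0, F = 0 ✓
  A=0, B=0, C=1, D=0: formula gives 0, F = 0 ✓
  A=0, B=0, C=1, D=1: formula gives 1, F = 1 ✓
  …and likewise for the remaining 12 rows.
All 16 rows match — the expression computes F exactly.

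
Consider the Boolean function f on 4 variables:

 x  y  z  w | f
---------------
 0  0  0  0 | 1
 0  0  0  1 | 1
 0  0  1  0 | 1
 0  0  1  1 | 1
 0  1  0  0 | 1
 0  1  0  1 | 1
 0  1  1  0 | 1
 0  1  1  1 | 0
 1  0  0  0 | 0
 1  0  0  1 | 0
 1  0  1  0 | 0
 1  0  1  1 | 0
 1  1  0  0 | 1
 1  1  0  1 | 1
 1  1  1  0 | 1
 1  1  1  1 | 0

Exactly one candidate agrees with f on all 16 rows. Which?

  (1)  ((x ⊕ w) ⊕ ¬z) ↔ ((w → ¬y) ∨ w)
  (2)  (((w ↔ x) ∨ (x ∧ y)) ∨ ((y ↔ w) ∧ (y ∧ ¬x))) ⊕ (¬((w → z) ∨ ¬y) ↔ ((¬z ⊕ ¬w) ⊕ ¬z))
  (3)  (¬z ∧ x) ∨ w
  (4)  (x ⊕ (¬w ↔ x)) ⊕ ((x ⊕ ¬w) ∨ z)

(1) disagrees with f on (0,0,0,1) (formula → 0, table → 1); rule it out.
(3) disagrees with f on (0,0,0,0) (formula → 0, table → 1); rule it out.
(4) disagrees with f on (0,0,1,1) (formula → 0, table → 1); rule it out.
That leaves (2). Evaluating it on every row reproduces the table of f exactly.

2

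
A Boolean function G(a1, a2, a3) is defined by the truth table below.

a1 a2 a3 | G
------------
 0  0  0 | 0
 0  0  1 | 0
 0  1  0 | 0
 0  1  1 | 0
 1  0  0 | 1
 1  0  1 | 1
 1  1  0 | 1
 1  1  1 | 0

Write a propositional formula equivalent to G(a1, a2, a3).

The 1-rows are (1,0,0), (1,0,1), (1,1,0). Each contributes one minterm — a1·¬a2·¬a3; a1·¬a2·a3; a1·a2·¬a3 — and their disjunction is a sum-of-products form of G.

G(a1, a2, a3) = (((a1 AND NOT a2) AND NOT a3) OR ((a1 AND NOT a2) AND a3)) OR ((a1 AND a2) AND NOT a3)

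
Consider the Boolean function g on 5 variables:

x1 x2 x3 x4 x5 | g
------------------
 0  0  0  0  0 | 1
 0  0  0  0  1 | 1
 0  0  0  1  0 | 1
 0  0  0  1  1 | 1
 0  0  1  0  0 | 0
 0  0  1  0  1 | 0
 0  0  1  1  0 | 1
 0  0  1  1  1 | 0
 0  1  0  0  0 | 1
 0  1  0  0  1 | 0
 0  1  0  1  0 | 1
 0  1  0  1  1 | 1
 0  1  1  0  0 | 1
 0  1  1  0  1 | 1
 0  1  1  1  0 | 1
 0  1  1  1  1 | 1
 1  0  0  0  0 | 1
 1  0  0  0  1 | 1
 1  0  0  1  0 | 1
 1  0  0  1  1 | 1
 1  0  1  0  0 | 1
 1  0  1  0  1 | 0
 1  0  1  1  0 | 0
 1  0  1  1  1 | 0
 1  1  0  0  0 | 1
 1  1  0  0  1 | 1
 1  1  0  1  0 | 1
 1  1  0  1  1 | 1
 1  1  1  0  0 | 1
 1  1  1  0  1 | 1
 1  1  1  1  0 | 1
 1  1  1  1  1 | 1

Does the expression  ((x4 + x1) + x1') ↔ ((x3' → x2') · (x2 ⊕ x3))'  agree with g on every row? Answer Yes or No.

Check the formula against g row by row:
  x1=0, x2=0, x3=0, x4=0, x5=0: formula gives 1, g = 1 ✓
  x1=0, x2=0, x3=0, x4=0, x5=1: formula gives 1, g = 1 ✓
  x1=0, x2=0, x3=0, x4=1, x5=0: formula gives 1, g = 1 ✓
  x1=0, x2=0, x3=0, x4=1, x5=1: formula gives 1, g = 1 ✓
  …
  x1=0, x2=0, x3=1, x4=1, x5=0: formula gives 0, but g = 1 ✗
Row (0,0,1,1,0) is a counterexample, so the formula is not equivalent to g.

No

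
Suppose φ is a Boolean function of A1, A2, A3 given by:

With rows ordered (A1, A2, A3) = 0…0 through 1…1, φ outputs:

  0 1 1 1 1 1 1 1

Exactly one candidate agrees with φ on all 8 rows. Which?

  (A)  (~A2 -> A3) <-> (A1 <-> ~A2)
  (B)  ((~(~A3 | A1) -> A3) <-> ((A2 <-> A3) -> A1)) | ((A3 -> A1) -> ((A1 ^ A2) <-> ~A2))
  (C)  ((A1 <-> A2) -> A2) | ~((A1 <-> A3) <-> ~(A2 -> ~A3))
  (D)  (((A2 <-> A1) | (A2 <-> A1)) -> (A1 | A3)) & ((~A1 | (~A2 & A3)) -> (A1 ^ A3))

(A): at (0,0,0) it gives 1, but φ = 0 — eliminated.
(C): at (0,0,0) it gives 1, but φ = 0 — eliminated.
(D): at (0,1,0) it gives 0, but φ = 1 — eliminated.
(B) is the remaining candidate, and it agrees with φ on all 8 inputs.

B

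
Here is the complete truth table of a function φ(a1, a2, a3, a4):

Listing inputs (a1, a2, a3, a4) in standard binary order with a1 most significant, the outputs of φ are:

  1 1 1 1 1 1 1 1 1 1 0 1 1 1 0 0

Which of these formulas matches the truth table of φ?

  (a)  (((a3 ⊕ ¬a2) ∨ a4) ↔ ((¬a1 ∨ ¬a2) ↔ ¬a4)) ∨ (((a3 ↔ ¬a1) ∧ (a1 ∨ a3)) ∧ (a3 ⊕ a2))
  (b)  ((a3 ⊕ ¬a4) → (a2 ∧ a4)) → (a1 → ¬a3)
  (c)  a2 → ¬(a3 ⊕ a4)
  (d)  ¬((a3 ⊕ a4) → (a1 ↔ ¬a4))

b

(a) fails at (0,0,0,1): the formula yields 0, φ is 1.
(c) fails at (0,1,0,1): the formula yields 0, φ is 1.
(d) fails at (0,0,0,0): the formula yields 0, φ is 1.
(b) is the remaining candidate, and it agrees with φ on all 16 inputs.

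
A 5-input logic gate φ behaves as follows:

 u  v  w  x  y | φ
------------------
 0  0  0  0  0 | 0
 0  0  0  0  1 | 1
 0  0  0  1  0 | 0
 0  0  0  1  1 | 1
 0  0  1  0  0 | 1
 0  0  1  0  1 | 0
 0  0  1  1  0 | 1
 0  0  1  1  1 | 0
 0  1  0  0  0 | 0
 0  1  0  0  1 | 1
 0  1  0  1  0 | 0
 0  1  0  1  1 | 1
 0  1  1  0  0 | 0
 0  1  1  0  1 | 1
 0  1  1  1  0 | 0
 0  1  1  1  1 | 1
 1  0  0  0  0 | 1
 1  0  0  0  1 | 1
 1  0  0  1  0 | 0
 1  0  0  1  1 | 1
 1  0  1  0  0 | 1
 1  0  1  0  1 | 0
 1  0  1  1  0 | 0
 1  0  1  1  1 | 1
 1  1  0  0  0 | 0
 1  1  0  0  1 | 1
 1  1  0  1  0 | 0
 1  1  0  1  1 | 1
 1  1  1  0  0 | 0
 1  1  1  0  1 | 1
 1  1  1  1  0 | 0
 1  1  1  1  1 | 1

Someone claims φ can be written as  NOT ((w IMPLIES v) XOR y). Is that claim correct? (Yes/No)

Check the formula against φ row by row:
  u=0, v=0, w=0, x=0, y=0: formula gives 0, φ = 0 ✓
  u=0, v=0, w=0, x=0, y=1: formula gives 1, φ = 1 ✓
  u=0, v=0, w=0, x=1, y=0: formula gives 0, φ = 0 ✓
  u=0, v=0, w=0, x=1, y=1: formula gives 1, φ = 1 ✓
  …
  u=1, v=0, w=0, x=0, y=0: formula gives 0, but φ = 1 ✗
Row (1,0,0,0,0) is a counterexample, so the formula is not equivalent to φ.

No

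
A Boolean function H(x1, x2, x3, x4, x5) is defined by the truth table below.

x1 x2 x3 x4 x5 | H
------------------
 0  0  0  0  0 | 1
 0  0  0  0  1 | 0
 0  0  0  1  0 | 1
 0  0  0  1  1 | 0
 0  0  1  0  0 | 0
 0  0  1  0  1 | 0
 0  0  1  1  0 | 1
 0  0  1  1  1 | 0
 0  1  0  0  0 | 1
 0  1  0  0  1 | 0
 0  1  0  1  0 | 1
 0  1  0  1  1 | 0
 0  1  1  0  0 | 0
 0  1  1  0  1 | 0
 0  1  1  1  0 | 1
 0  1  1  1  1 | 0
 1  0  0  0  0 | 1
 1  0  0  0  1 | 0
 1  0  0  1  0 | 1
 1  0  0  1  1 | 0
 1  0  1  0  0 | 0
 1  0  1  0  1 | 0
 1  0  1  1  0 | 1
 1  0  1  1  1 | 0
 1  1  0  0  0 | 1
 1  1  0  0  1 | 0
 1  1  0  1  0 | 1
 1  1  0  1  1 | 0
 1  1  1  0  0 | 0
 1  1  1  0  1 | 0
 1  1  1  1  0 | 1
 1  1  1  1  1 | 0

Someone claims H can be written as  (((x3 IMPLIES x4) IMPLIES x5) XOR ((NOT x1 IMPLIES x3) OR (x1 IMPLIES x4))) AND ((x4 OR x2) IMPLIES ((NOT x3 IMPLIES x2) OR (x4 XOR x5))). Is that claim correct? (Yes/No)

Yes

Test each input against both H and the formula:
  x1=0, x2=0, x3=0, x4=0, x5=0: formula gives 1, H = 1 ✓
  x1=0, x2=0, x3=0, x4=0, x5=1: formula gives 0, H = 0 ✓
  x1=0, x2=0, x3=0, x4=1, x5=0: formula gives 1, H = 1 ✓
  x1=0, x2=0, x3=0, x4=1, x5=1: formula gives 0, H = 0 ✓
  … (the remaining 28 rows also agree.)
Every row agrees, so the formula is equivalent.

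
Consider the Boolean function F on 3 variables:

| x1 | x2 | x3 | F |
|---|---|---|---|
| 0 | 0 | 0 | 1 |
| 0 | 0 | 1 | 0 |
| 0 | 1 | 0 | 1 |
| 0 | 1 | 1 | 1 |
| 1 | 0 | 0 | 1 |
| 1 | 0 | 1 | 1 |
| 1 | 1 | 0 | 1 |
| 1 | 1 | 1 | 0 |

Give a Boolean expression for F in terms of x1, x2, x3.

F is 0 on only 2 rows — (0,0,1), (1,1,1). Writing each as a minterm (¬x1·¬x2·x3, x1·x2·x3) and OR-ing them characterizes exactly where F=0, so F is the negation of that disjunction.

F(x1, x2, x3) = ¬(((¬x1 ∧ ¬x2) ∧ x3) ∨ ((x1 ∧ x2) ∧ x3))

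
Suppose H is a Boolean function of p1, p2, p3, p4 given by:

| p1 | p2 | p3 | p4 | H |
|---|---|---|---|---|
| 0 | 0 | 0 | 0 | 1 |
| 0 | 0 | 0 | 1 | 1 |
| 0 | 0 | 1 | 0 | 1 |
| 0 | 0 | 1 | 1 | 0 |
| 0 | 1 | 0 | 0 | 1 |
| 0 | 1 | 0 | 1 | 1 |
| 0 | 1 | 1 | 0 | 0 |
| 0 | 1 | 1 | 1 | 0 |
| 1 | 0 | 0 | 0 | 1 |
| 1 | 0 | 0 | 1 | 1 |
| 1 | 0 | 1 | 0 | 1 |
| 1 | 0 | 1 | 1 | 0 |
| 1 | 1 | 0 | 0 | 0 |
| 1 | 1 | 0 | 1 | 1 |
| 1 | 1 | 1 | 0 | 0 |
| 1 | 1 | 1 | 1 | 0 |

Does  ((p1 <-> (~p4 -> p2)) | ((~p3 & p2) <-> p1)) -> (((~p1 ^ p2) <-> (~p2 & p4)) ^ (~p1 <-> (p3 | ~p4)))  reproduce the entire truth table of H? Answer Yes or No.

Yes

Check the formula against H row by row:
  p1=0, p2=0, p3=0, p4=0: formula gives 1, H = 1 ✓
  p1=0, p2=0, p3=0, p4=1: formula gives 1, H = 1 ✓
  p1=0, p2=0, p3=1, p4=0: formula gives 1, H = 1 ✓
  p1=0, p2=0, p3=1, p4=1: formula gives 0, H = 0 ✓
  …and likewise for the remaining 12 rows.
All 16 rows match — the expression computes H exactly.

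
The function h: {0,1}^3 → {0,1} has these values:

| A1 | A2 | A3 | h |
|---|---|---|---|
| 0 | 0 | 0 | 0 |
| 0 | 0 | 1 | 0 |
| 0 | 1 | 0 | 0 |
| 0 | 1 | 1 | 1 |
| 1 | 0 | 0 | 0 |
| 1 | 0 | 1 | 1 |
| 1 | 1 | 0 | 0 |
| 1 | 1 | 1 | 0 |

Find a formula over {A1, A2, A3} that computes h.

h(A1, A2, A3) = ((¬A1 ∧ A2) ∧ A3) ∨ ((A1 ∧ ¬A2) ∧ A3)

h=1 on 2 inputs: (0,1,1), (1,0,1). Reading each as a conjunction of literals (¬A1·A2·A3, A1·¬A2·A3) and taking the OR gives the canonical DNF.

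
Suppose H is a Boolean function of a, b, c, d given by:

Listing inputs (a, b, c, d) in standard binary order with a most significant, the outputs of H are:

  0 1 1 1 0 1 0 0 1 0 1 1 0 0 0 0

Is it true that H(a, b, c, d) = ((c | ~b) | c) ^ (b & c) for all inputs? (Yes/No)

No

Test each input against both H and the formula:
  a=0, b=0, c=0, d=0: formula gives 1, but H = 0 ✗
Row (0,0,0,0) is a counterexample, so the formula is not equivalent to H.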